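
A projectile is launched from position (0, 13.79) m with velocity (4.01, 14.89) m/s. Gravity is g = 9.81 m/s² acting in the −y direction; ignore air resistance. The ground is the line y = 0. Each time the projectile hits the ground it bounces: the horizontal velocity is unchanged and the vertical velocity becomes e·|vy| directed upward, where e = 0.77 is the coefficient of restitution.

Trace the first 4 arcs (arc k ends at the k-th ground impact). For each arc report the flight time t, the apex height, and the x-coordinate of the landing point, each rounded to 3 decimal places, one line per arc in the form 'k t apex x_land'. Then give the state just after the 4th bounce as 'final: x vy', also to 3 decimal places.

Arc 1: start y=13.790, vy=14.890 → t=3.780, apex=25.090, x_land=15.156, impact vy=-22.187
  bounce: vy ← 0.77·22.187 = 17.084
Arc 2: start y=0.000, vy=17.084 → t=3.483, apex=14.876, x_land=29.123, impact vy=-17.084
  bounce: vy ← 0.77·17.084 = 13.155
Arc 3: start y=0.000, vy=13.155 → t=2.682, apex=8.820, x_land=39.877, impact vy=-13.155
  bounce: vy ← 0.77·13.155 = 10.129
Arc 4: start y=0.000, vy=10.129 → t=2.065, apex=5.229, x_land=48.158, impact vy=-10.129
  bounce: vy ← 0.77·10.129 = 7.799

1 3.780 25.090 15.156
2 3.483 14.876 29.123
3 2.682 8.820 39.877
4 2.065 5.229 48.158
final: 48.158 7.799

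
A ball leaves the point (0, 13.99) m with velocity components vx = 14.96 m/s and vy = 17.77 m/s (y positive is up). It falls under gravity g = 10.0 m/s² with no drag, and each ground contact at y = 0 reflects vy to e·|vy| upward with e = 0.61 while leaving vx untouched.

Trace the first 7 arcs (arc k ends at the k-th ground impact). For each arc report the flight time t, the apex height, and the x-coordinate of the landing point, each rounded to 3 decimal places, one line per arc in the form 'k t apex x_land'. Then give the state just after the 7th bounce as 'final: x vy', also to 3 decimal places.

1 4.217 29.779 63.093
2 2.977 11.081 107.634
3 1.816 4.123 134.804
4 1.108 1.534 151.377
5 0.676 0.571 161.487
6 0.412 0.212 167.654
7 0.251 0.079 171.416
final: 171.416 0.767

Arc 1: start y=13.990, vy=17.770 → t=4.217, apex=29.779, x_land=63.093, impact vy=-24.404
  bounce: vy ← 0.61·24.404 = 14.887
Arc 2: start y=0.000, vy=14.887 → t=2.977, apex=11.081, x_land=107.634, impact vy=-14.887
  bounce: vy ← 0.61·14.887 = 9.081
Arc 3: start y=0.000, vy=9.081 → t=1.816, apex=4.123, x_land=134.804, impact vy=-9.081
  bounce: vy ← 0.61·9.081 = 5.539
Arc 4: start y=0.000, vy=5.539 → t=1.108, apex=1.534, x_land=151.377, impact vy=-5.539
  bounce: vy ← 0.61·5.539 = 3.379
Arc 5: start y=0.000, vy=3.379 → t=0.676, apex=0.571, x_land=161.487, impact vy=-3.379
  bounce: vy ← 0.61·3.379 = 2.061
Arc 6: start y=0.000, vy=2.061 → t=0.412, apex=0.212, x_land=167.654, impact vy=-2.061
  bounce: vy ← 0.61·2.061 = 1.257
Arc 7: start y=0.000, vy=1.257 → t=0.251, apex=0.079, x_land=171.416, impact vy=-1.257
  bounce: vy ← 0.61·1.257 = 0.767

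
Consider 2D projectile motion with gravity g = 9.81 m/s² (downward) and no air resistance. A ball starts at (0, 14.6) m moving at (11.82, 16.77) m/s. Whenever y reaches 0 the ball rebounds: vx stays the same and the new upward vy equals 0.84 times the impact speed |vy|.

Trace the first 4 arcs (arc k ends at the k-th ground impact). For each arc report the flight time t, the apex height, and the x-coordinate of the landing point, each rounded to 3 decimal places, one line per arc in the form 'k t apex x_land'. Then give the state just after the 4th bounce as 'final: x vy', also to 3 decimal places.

Arc 1: start y=14.600, vy=16.770 → t=4.138, apex=28.934, x_land=48.914, impact vy=-23.826
  bounce: vy ← 0.84·23.826 = 20.014
Arc 2: start y=0.000, vy=20.014 → t=4.080, apex=20.416, x_land=97.143, impact vy=-20.014
  bounce: vy ← 0.84·20.014 = 16.812
Arc 3: start y=0.000, vy=16.812 → t=3.427, apex=14.405, x_land=137.656, impact vy=-16.812
  bounce: vy ← 0.84·16.812 = 14.122
Arc 4: start y=0.000, vy=14.122 → t=2.879, apex=10.164, x_land=171.687, impact vy=-14.122
  bounce: vy ← 0.84·14.122 = 11.862

1 4.138 28.934 48.914
2 4.080 20.416 97.143
3 3.427 14.405 137.656
4 2.879 10.164 171.687
final: 171.687 11.862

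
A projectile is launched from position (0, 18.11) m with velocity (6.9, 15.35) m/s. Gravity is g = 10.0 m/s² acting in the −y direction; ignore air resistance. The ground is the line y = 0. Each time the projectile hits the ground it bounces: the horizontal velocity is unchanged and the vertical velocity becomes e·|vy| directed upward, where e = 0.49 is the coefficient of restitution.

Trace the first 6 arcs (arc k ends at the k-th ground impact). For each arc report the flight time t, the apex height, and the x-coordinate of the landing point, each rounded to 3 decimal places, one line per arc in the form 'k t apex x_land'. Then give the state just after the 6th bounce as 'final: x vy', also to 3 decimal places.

Arc 1: start y=18.110, vy=15.350 → t=3.980, apex=29.891, x_land=27.462, impact vy=-24.450
  bounce: vy ← 0.49·24.450 = 11.981
Arc 2: start y=0.000, vy=11.981 → t=2.396, apex=7.177, x_land=43.996, impact vy=-11.981
  bounce: vy ← 0.49·11.981 = 5.871
Arc 3: start y=0.000, vy=5.871 → t=1.174, apex=1.723, x_land=52.097, impact vy=-5.871
  bounce: vy ← 0.49·5.871 = 2.877
Arc 4: start y=0.000, vy=2.877 → t=0.575, apex=0.414, x_land=56.067, impact vy=-2.877
  bounce: vy ← 0.49·2.877 = 1.410
Arc 5: start y=0.000, vy=1.410 → t=0.282, apex=0.099, x_land=58.012, impact vy=-1.410
  bounce: vy ← 0.49·1.410 = 0.691
Arc 6: start y=0.000, vy=0.691 → t=0.138, apex=0.024, x_land=58.965, impact vy=-0.691
  bounce: vy ← 0.49·0.691 = 0.338

1 3.980 29.891 27.462
2 2.396 7.177 43.996
3 1.174 1.723 52.097
4 0.575 0.414 56.067
5 0.282 0.099 58.012
6 0.138 0.024 58.965
final: 58.965 0.338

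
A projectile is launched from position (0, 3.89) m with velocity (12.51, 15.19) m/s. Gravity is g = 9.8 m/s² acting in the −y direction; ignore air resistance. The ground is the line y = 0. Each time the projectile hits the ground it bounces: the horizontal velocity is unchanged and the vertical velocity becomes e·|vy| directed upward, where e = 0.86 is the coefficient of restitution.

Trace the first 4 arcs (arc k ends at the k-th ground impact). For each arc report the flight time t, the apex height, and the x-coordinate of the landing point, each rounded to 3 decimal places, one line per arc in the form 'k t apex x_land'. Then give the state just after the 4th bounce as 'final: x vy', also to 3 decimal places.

Arc 1: start y=3.890, vy=15.190 → t=3.338, apex=15.662, x_land=41.756, impact vy=-17.521
  bounce: vy ← 0.86·17.521 = 15.068
Arc 2: start y=0.000, vy=15.068 → t=3.075, apex=11.584, x_land=80.226, impact vy=-15.068
  bounce: vy ← 0.86·15.068 = 12.958
Arc 3: start y=0.000, vy=12.958 → t=2.645, apex=8.567, x_land=113.309, impact vy=-12.958
  bounce: vy ← 0.86·12.958 = 11.144
Arc 4: start y=0.000, vy=11.144 → t=2.274, apex=6.336, x_land=141.761, impact vy=-11.144
  bounce: vy ← 0.86·11.144 = 9.584

1 3.338 15.662 41.756
2 3.075 11.584 80.226
3 2.645 8.567 113.309
4 2.274 6.336 141.761
final: 141.761 9.584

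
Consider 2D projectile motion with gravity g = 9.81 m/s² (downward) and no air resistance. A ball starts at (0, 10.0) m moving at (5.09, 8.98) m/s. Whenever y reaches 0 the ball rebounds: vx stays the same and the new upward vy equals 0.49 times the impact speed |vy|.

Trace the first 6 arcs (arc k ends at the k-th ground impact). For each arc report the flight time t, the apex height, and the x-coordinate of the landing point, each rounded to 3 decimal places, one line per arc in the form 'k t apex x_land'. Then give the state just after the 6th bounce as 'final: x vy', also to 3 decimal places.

1 2.611 14.110 13.292
2 1.662 3.388 21.753
3 0.814 0.813 25.898
4 0.399 0.195 27.930
5 0.196 0.047 28.925
6 0.096 0.011 29.413
final: 29.413 0.230

Arc 1: start y=10.000, vy=8.980 → t=2.611, apex=14.110, x_land=13.292, impact vy=-16.639
  bounce: vy ← 0.49·16.639 = 8.153
Arc 2: start y=0.000, vy=8.153 → t=1.662, apex=3.388, x_land=21.753, impact vy=-8.153
  bounce: vy ← 0.49·8.153 = 3.995
Arc 3: start y=0.000, vy=3.995 → t=0.814, apex=0.813, x_land=25.898, impact vy=-3.995
  bounce: vy ← 0.49·3.995 = 1.958
Arc 4: start y=0.000, vy=1.958 → t=0.399, apex=0.195, x_land=27.930, impact vy=-1.958
  bounce: vy ← 0.49·1.958 = 0.959
Arc 5: start y=0.000, vy=0.959 → t=0.196, apex=0.047, x_land=28.925, impact vy=-0.959
  bounce: vy ← 0.49·0.959 = 0.470
Arc 6: start y=0.000, vy=0.470 → t=0.096, apex=0.011, x_land=29.413, impact vy=-0.470
  bounce: vy ← 0.49·0.470 = 0.230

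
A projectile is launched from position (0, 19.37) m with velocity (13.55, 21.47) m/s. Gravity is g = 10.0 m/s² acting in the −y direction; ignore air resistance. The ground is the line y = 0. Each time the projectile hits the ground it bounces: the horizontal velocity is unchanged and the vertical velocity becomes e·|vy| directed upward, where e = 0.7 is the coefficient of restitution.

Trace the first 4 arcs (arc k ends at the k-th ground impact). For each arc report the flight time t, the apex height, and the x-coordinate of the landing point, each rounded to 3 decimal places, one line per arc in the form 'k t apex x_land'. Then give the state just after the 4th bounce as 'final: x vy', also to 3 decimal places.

1 5.060 42.418 68.558
2 4.078 20.785 123.812
3 2.854 10.185 162.489
4 1.998 4.990 189.563
final: 189.563 6.993

Arc 1: start y=19.370, vy=21.470 → t=5.060, apex=42.418, x_land=68.558, impact vy=-29.127
  bounce: vy ← 0.7·29.127 = 20.389
Arc 2: start y=0.000, vy=20.389 → t=4.078, apex=20.785, x_land=123.812, impact vy=-20.389
  bounce: vy ← 0.7·20.389 = 14.272
Arc 3: start y=0.000, vy=14.272 → t=2.854, apex=10.185, x_land=162.489, impact vy=-14.272
  bounce: vy ← 0.7·14.272 = 9.990
Arc 4: start y=0.000, vy=9.990 → t=1.998, apex=4.990, x_land=189.563, impact vy=-9.990
  bounce: vy ← 0.7·9.990 = 6.993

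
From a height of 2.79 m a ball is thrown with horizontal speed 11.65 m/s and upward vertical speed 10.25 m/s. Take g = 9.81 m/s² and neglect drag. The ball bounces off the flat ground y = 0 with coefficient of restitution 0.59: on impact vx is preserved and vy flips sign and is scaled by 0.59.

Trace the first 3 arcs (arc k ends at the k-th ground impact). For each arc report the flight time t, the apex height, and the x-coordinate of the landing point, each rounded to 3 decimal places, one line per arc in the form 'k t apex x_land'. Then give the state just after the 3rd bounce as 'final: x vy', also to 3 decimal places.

1 2.333 8.145 27.185
2 1.521 2.835 44.899
3 0.897 0.987 55.351
final: 55.351 2.596

Arc 1: start y=2.790, vy=10.250 → t=2.333, apex=8.145, x_land=27.185, impact vy=-12.641
  bounce: vy ← 0.59·12.641 = 7.458
Arc 2: start y=0.000, vy=7.458 → t=1.521, apex=2.835, x_land=44.899, impact vy=-7.458
  bounce: vy ← 0.59·7.458 = 4.400
Arc 3: start y=0.000, vy=4.400 → t=0.897, apex=0.987, x_land=55.351, impact vy=-4.400
  bounce: vy ← 0.59·4.400 = 2.596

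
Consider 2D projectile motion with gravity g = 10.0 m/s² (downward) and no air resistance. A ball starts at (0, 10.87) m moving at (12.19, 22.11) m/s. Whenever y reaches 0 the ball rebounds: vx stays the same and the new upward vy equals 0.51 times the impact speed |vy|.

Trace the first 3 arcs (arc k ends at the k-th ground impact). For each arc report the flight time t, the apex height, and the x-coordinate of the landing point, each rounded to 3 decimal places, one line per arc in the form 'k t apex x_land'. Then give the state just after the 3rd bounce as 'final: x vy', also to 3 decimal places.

1 4.869 35.313 59.348
2 2.711 9.185 92.391
3 1.382 2.389 109.243
final: 109.243 3.525

Arc 1: start y=10.870, vy=22.110 → t=4.869, apex=35.313, x_land=59.348, impact vy=-26.575
  bounce: vy ← 0.51·26.575 = 13.553
Arc 2: start y=0.000, vy=13.553 → t=2.711, apex=9.185, x_land=92.391, impact vy=-13.553
  bounce: vy ← 0.51·13.553 = 6.912
Arc 3: start y=0.000, vy=6.912 → t=1.382, apex=2.389, x_land=109.243, impact vy=-6.912
  bounce: vy ← 0.51·6.912 = 3.525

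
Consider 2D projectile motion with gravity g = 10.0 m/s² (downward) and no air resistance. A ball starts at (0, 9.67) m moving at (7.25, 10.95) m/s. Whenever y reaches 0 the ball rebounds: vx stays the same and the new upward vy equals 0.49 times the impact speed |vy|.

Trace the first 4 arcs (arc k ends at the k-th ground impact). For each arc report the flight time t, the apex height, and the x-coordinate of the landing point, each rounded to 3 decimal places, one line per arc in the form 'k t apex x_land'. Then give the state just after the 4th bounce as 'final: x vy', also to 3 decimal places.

Arc 1: start y=9.670, vy=10.950 → t=2.865, apex=15.665, x_land=20.772, impact vy=-17.700
  bounce: vy ← 0.49·17.700 = 8.673
Arc 2: start y=0.000, vy=8.673 → t=1.735, apex=3.761, x_land=33.348, impact vy=-8.673
  bounce: vy ← 0.49·8.673 = 4.250
Arc 3: start y=0.000, vy=4.250 → t=0.850, apex=0.903, x_land=39.510, impact vy=-4.250
  bounce: vy ← 0.49·4.250 = 2.082
Arc 4: start y=0.000, vy=2.082 → t=0.416, apex=0.217, x_land=42.529, impact vy=-2.082
  bounce: vy ← 0.49·2.082 = 1.020

1 2.865 15.665 20.772
2 1.735 3.761 33.348
3 0.850 0.903 39.510
4 0.416 0.217 42.529
final: 42.529 1.020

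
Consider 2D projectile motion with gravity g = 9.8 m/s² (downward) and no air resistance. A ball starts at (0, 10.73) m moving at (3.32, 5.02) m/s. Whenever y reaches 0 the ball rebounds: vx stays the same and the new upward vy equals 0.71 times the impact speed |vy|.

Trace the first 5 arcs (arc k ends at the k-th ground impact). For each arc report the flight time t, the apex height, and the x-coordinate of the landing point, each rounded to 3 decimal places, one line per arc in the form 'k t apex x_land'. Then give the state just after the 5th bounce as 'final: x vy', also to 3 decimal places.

1 2.078 12.016 6.900
2 2.224 6.057 14.282
3 1.579 3.053 19.524
4 1.121 1.539 23.245
5 0.796 0.776 25.887
final: 25.887 2.769

Arc 1: start y=10.730, vy=5.020 → t=2.078, apex=12.016, x_land=6.900, impact vy=-15.346
  bounce: vy ← 0.71·15.346 = 10.896
Arc 2: start y=0.000, vy=10.896 → t=2.224, apex=6.057, x_land=14.282, impact vy=-10.896
  bounce: vy ← 0.71·10.896 = 7.736
Arc 3: start y=0.000, vy=7.736 → t=1.579, apex=3.053, x_land=19.524, impact vy=-7.736
  bounce: vy ← 0.71·7.736 = 5.493
Arc 4: start y=0.000, vy=5.493 → t=1.121, apex=1.539, x_land=23.245, impact vy=-5.493
  bounce: vy ← 0.71·5.493 = 3.900
Arc 5: start y=0.000, vy=3.900 → t=0.796, apex=0.776, x_land=25.887, impact vy=-3.900
  bounce: vy ← 0.71·3.900 = 2.769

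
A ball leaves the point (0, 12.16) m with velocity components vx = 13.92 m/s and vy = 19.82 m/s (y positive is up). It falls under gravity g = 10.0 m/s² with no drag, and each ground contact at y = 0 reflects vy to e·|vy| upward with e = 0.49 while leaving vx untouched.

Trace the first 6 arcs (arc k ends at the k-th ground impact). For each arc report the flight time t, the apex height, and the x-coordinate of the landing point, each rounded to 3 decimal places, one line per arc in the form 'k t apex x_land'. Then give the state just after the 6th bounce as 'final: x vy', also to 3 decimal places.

Arc 1: start y=12.160, vy=19.820 → t=4.504, apex=31.802, x_land=62.695, impact vy=-25.220
  bounce: vy ← 0.49·25.220 = 12.358
Arc 2: start y=0.000, vy=12.358 → t=2.472, apex=7.636, x_land=97.099, impact vy=-12.358
  bounce: vy ← 0.49·12.358 = 6.055
Arc 3: start y=0.000, vy=6.055 → t=1.211, apex=1.833, x_land=113.957, impact vy=-6.055
  bounce: vy ← 0.49·6.055 = 2.967
Arc 4: start y=0.000, vy=2.967 → t=0.593, apex=0.440, x_land=122.217, impact vy=-2.967
  bounce: vy ← 0.49·2.967 = 1.454
Arc 5: start y=0.000, vy=1.454 → t=0.291, apex=0.106, x_land=126.265, impact vy=-1.454
  bounce: vy ← 0.49·1.454 = 0.712
Arc 6: start y=0.000, vy=0.712 → t=0.142, apex=0.025, x_land=128.248, impact vy=-0.712
  bounce: vy ← 0.49·0.712 = 0.349

1 4.504 31.802 62.695
2 2.472 7.636 97.099
3 1.211 1.833 113.957
4 0.593 0.440 122.217
5 0.291 0.106 126.265
6 0.142 0.025 128.248
final: 128.248 0.349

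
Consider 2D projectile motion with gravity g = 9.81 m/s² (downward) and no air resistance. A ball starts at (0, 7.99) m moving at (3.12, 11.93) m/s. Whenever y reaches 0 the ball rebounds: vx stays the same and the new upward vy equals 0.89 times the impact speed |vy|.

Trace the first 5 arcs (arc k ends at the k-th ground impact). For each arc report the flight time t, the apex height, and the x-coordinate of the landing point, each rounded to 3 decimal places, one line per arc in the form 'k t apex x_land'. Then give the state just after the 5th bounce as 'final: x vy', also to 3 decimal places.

1 2.979 15.244 9.295
2 3.138 12.075 19.085
3 2.793 9.564 27.799
4 2.486 7.576 35.554
5 2.212 6.001 42.456
final: 42.456 9.657

Arc 1: start y=7.990, vy=11.930 → t=2.979, apex=15.244, x_land=9.295, impact vy=-17.294
  bounce: vy ← 0.89·17.294 = 15.392
Arc 2: start y=0.000, vy=15.392 → t=3.138, apex=12.075, x_land=19.085, impact vy=-15.392
  bounce: vy ← 0.89·15.392 = 13.699
Arc 3: start y=0.000, vy=13.699 → t=2.793, apex=9.564, x_land=27.799, impact vy=-13.699
  bounce: vy ← 0.89·13.699 = 12.192
Arc 4: start y=0.000, vy=12.192 → t=2.486, apex=7.576, x_land=35.554, impact vy=-12.192
  bounce: vy ← 0.89·12.192 = 10.851
Arc 5: start y=0.000, vy=10.851 → t=2.212, apex=6.001, x_land=42.456, impact vy=-10.851
  bounce: vy ← 0.89·10.851 = 9.657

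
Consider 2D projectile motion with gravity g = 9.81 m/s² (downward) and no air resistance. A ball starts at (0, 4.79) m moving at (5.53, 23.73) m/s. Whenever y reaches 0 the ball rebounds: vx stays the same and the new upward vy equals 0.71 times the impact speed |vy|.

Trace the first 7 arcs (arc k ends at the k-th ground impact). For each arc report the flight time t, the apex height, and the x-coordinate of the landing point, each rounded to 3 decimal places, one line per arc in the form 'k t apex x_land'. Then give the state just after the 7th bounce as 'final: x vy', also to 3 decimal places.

Arc 1: start y=4.790, vy=23.730 → t=5.032, apex=33.491, x_land=27.827, impact vy=-25.634
  bounce: vy ← 0.71·25.634 = 18.200
Arc 2: start y=0.000, vy=18.200 → t=3.711, apex=16.883, x_land=48.346, impact vy=-18.200
  bounce: vy ← 0.71·18.200 = 12.922
Arc 3: start y=0.000, vy=12.922 → t=2.634, apex=8.511, x_land=62.915, impact vy=-12.922
  bounce: vy ← 0.71·12.922 = 9.175
Arc 4: start y=0.000, vy=9.175 → t=1.870, apex=4.290, x_land=73.258, impact vy=-9.175
  bounce: vy ← 0.71·9.175 = 6.514
Arc 5: start y=0.000, vy=6.514 → t=1.328, apex=2.163, x_land=80.602, impact vy=-6.514
  bounce: vy ← 0.71·6.514 = 4.625
Arc 6: start y=0.000, vy=4.625 → t=0.943, apex=1.090, x_land=85.816, impact vy=-4.625
  bounce: vy ← 0.71·4.625 = 3.284
Arc 7: start y=0.000, vy=3.284 → t=0.669, apex=0.550, x_land=89.519, impact vy=-3.284
  bounce: vy ← 0.71·3.284 = 2.331

1 5.032 33.491 27.827
2 3.711 16.883 48.346
3 2.634 8.511 62.915
4 1.870 4.290 73.258
5 1.328 2.163 80.602
6 0.943 1.090 85.816
7 0.669 0.550 89.519
final: 89.519 2.331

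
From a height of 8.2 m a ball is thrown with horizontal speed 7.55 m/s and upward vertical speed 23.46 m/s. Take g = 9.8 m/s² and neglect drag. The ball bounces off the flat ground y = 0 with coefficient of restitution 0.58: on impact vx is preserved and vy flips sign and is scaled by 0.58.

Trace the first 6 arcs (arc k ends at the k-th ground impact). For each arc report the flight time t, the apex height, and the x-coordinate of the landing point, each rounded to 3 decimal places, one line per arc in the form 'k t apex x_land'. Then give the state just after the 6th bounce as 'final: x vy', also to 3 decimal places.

Arc 1: start y=8.200, vy=23.460 → t=5.115, apex=36.280, x_land=38.618, impact vy=-26.666
  bounce: vy ← 0.58·26.666 = 15.466
Arc 2: start y=0.000, vy=15.466 → t=3.156, apex=12.205, x_land=62.449, impact vy=-15.466
  bounce: vy ← 0.58·15.466 = 8.971
Arc 3: start y=0.000, vy=8.971 → t=1.831, apex=4.106, x_land=76.271, impact vy=-8.971
  bounce: vy ← 0.58·8.971 = 5.203
Arc 4: start y=0.000, vy=5.203 → t=1.062, apex=1.381, x_land=84.287, impact vy=-5.203
  bounce: vy ← 0.58·5.203 = 3.018
Arc 5: start y=0.000, vy=3.018 → t=0.616, apex=0.465, x_land=88.937, impact vy=-3.018
  bounce: vy ← 0.58·3.018 = 1.750
Arc 6: start y=0.000, vy=1.750 → t=0.357, apex=0.156, x_land=91.634, impact vy=-1.750
  bounce: vy ← 0.58·1.750 = 1.015

1 5.115 36.280 38.618
2 3.156 12.205 62.449
3 1.831 4.106 76.271
4 1.062 1.381 84.287
5 0.616 0.465 88.937
6 0.357 0.156 91.634
final: 91.634 1.015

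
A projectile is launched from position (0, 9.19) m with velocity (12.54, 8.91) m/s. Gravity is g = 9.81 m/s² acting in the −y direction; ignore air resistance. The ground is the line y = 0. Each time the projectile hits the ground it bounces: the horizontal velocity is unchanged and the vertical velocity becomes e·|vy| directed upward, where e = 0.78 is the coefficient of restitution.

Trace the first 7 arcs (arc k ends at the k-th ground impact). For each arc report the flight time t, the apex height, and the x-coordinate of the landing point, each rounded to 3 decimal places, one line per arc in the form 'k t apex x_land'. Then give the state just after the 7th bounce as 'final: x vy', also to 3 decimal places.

Arc 1: start y=9.190, vy=8.910 → t=2.551, apex=13.236, x_land=31.989, impact vy=-16.115
  bounce: vy ← 0.78·16.115 = 12.570
Arc 2: start y=0.000, vy=12.570 → t=2.563, apex=8.053, x_land=64.125, impact vy=-12.570
  bounce: vy ← 0.78·12.570 = 9.804
Arc 3: start y=0.000, vy=9.804 → t=1.999, apex=4.899, x_land=89.191, impact vy=-9.804
  bounce: vy ← 0.78·9.804 = 7.647
Arc 4: start y=0.000, vy=7.647 → t=1.559, apex=2.981, x_land=108.742, impact vy=-7.647
  bounce: vy ← 0.78·7.647 = 5.965
Arc 5: start y=0.000, vy=5.965 → t=1.216, apex=1.814, x_land=123.992, impact vy=-5.965
  bounce: vy ← 0.78·5.965 = 4.653
Arc 6: start y=0.000, vy=4.653 → t=0.949, apex=1.103, x_land=135.887, impact vy=-4.653
  bounce: vy ← 0.78·4.653 = 3.629
Arc 7: start y=0.000, vy=3.629 → t=0.740, apex=0.671, x_land=145.165, impact vy=-3.629
  bounce: vy ← 0.78·3.629 = 2.831

1 2.551 13.236 31.989
2 2.563 8.053 64.125
3 1.999 4.899 89.191
4 1.559 2.981 108.742
5 1.216 1.814 123.992
6 0.949 1.103 135.887
7 0.740 0.671 145.165
final: 145.165 2.831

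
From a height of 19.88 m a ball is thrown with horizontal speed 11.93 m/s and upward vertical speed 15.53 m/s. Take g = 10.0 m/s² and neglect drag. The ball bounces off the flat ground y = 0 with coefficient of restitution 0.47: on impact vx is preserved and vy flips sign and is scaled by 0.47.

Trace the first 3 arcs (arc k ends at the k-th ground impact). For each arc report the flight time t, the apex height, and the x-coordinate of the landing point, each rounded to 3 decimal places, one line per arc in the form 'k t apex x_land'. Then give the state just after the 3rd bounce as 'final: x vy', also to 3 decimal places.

Arc 1: start y=19.880, vy=15.530 → t=4.080, apex=31.939, x_land=48.679, impact vy=-25.274
  bounce: vy ← 0.47·25.274 = 11.879
Arc 2: start y=0.000, vy=11.879 → t=2.376, apex=7.055, x_land=77.022, impact vy=-11.879
  bounce: vy ← 0.47·11.879 = 5.583
Arc 3: start y=0.000, vy=5.583 → t=1.117, apex=1.559, x_land=90.343, impact vy=-5.583
  bounce: vy ← 0.47·5.583 = 2.624

1 4.080 31.939 48.679
2 2.376 7.055 77.022
3 1.117 1.559 90.343
final: 90.343 2.624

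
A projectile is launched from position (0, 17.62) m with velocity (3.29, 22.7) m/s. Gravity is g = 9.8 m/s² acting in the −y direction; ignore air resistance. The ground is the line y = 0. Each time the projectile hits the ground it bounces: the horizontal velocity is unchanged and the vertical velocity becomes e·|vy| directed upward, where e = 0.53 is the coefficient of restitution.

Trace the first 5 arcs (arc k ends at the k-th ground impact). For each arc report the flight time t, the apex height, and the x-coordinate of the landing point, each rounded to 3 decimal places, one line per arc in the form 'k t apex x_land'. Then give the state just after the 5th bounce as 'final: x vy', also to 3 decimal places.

Arc 1: start y=17.620, vy=22.700 → t=5.310, apex=43.910, x_land=17.469, impact vy=-29.337
  bounce: vy ← 0.53·29.337 = 15.548
Arc 2: start y=0.000, vy=15.548 → t=3.173, apex=12.334, x_land=27.909, impact vy=-15.548
  bounce: vy ← 0.53·15.548 = 8.241
Arc 3: start y=0.000, vy=8.241 → t=1.682, apex=3.465, x_land=33.442, impact vy=-8.241
  bounce: vy ← 0.53·8.241 = 4.368
Arc 4: start y=0.000, vy=4.368 → t=0.891, apex=0.973, x_land=36.375, impact vy=-4.368
  bounce: vy ← 0.53·4.368 = 2.315
Arc 5: start y=0.000, vy=2.315 → t=0.472, apex=0.273, x_land=37.929, impact vy=-2.315
  bounce: vy ← 0.53·2.315 = 1.227

1 5.310 43.910 17.469
2 3.173 12.334 27.909
3 1.682 3.465 33.442
4 0.891 0.973 36.375
5 0.472 0.273 37.929
final: 37.929 1.227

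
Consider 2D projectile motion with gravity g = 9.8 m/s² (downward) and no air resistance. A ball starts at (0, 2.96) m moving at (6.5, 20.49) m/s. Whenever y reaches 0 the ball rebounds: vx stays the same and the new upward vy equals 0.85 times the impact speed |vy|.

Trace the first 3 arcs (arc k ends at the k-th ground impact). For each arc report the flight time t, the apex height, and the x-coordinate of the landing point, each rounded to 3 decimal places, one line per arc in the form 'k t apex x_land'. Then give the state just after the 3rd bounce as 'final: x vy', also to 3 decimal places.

1 4.321 24.380 28.089
2 3.792 17.615 52.737
3 3.223 12.727 73.688
final: 73.688 13.425

Arc 1: start y=2.960, vy=20.490 → t=4.321, apex=24.380, x_land=28.089, impact vy=-21.860
  bounce: vy ← 0.85·21.860 = 18.581
Arc 2: start y=0.000, vy=18.581 → t=3.792, apex=17.615, x_land=52.737, impact vy=-18.581
  bounce: vy ← 0.85·18.581 = 15.794
Arc 3: start y=0.000, vy=15.794 → t=3.223, apex=12.727, x_land=73.688, impact vy=-15.794
  bounce: vy ← 0.85·15.794 = 13.425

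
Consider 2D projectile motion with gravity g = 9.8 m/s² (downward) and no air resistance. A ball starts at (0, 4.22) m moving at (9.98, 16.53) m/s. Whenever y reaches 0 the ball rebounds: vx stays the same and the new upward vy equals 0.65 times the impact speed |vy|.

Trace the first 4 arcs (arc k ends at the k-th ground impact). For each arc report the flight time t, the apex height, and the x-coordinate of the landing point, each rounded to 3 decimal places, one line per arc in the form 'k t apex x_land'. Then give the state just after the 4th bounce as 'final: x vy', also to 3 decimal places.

1 3.612 18.161 36.047
2 2.503 7.673 61.024
3 1.627 3.242 77.259
4 1.057 1.370 87.812
final: 87.812 3.368

Arc 1: start y=4.220, vy=16.530 → t=3.612, apex=18.161, x_land=36.047, impact vy=-18.867
  bounce: vy ← 0.65·18.867 = 12.263
Arc 2: start y=0.000, vy=12.263 → t=2.503, apex=7.673, x_land=61.024, impact vy=-12.263
  bounce: vy ← 0.65·12.263 = 7.971
Arc 3: start y=0.000, vy=7.971 → t=1.627, apex=3.242, x_land=77.259, impact vy=-7.971
  bounce: vy ← 0.65·7.971 = 5.181
Arc 4: start y=0.000, vy=5.181 → t=1.057, apex=1.370, x_land=87.812, impact vy=-5.181
  bounce: vy ← 0.65·5.181 = 3.368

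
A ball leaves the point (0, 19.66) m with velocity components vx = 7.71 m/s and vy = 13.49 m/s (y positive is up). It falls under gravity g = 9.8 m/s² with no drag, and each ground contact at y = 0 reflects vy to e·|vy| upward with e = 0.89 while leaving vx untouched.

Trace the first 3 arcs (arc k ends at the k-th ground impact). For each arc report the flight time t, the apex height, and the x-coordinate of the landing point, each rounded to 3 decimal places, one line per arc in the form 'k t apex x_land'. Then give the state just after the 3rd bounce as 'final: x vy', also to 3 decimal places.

Arc 1: start y=19.660, vy=13.490 → t=3.807, apex=28.945, x_land=29.352, impact vy=-23.818
  bounce: vy ← 0.89·23.818 = 21.198
Arc 2: start y=0.000, vy=21.198 → t=4.326, apex=22.927, x_land=62.707, impact vy=-21.198
  bounce: vy ← 0.89·21.198 = 18.867
Arc 3: start y=0.000, vy=18.867 → t=3.850, apex=18.161, x_land=92.393, impact vy=-18.867
  bounce: vy ← 0.89·18.867 = 16.791

1 3.807 28.945 29.352
2 4.326 22.927 62.707
3 3.850 18.161 92.393
final: 92.393 16.791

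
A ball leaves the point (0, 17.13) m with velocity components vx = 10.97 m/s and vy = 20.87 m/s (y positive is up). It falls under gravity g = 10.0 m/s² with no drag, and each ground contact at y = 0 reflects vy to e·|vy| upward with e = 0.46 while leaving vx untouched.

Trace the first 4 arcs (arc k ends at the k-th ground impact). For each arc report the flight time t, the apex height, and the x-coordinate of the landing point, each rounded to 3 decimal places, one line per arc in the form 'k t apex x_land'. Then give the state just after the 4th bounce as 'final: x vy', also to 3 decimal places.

Arc 1: start y=17.130, vy=20.870 → t=4.877, apex=38.908, x_land=53.496, impact vy=-27.895
  bounce: vy ← 0.46·27.895 = 12.832
Arc 2: start y=0.000, vy=12.832 → t=2.566, apex=8.233, x_land=81.649, impact vy=-12.832
  bounce: vy ← 0.46·12.832 = 5.903
Arc 3: start y=0.000, vy=5.903 → t=1.181, apex=1.742, x_land=94.599, impact vy=-5.903
  bounce: vy ← 0.46·5.903 = 2.715
Arc 4: start y=0.000, vy=2.715 → t=0.543, apex=0.369, x_land=100.557, impact vy=-2.715
  bounce: vy ← 0.46·2.715 = 1.249

1 4.877 38.908 53.496
2 2.566 8.233 81.649
3 1.181 1.742 94.599
4 0.543 0.369 100.557
final: 100.557 1.249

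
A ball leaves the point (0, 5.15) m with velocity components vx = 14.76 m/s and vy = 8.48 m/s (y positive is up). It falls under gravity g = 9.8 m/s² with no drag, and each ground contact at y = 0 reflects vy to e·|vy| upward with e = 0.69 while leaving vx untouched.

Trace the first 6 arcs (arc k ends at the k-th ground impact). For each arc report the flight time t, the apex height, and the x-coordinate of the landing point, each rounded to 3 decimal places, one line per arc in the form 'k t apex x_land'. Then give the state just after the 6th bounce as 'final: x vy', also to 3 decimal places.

1 2.207 8.819 32.573
2 1.851 4.199 59.899
3 1.277 1.999 78.754
4 0.881 0.952 91.764
5 0.608 0.453 100.741
6 0.420 0.216 106.935
final: 106.935 1.419

Arc 1: start y=5.150, vy=8.480 → t=2.207, apex=8.819, x_land=32.573, impact vy=-13.147
  bounce: vy ← 0.69·13.147 = 9.072
Arc 2: start y=0.000, vy=9.072 → t=1.851, apex=4.199, x_land=59.899, impact vy=-9.072
  bounce: vy ← 0.69·9.072 = 6.259
Arc 3: start y=0.000, vy=6.259 → t=1.277, apex=1.999, x_land=78.754, impact vy=-6.259
  bounce: vy ← 0.69·6.259 = 4.319
Arc 4: start y=0.000, vy=4.319 → t=0.881, apex=0.952, x_land=91.764, impact vy=-4.319
  bounce: vy ← 0.69·4.319 = 2.980
Arc 5: start y=0.000, vy=2.980 → t=0.608, apex=0.453, x_land=100.741, impact vy=-2.980
  bounce: vy ← 0.69·2.980 = 2.056
Arc 6: start y=0.000, vy=2.056 → t=0.420, apex=0.216, x_land=106.935, impact vy=-2.056
  bounce: vy ← 0.69·2.056 = 1.419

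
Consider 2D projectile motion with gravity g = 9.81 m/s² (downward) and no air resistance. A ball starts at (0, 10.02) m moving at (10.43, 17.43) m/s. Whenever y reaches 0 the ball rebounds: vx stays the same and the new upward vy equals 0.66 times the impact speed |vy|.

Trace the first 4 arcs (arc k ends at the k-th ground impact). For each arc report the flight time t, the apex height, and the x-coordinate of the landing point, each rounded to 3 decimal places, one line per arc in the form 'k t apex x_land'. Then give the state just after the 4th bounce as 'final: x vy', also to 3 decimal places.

1 4.057 25.504 42.315
2 3.010 11.110 73.709
3 1.987 4.839 94.429
4 1.311 2.108 108.104
final: 108.104 4.245

Arc 1: start y=10.020, vy=17.430 → t=4.057, apex=25.504, x_land=42.315, impact vy=-22.370
  bounce: vy ← 0.66·22.370 = 14.764
Arc 2: start y=0.000, vy=14.764 → t=3.010, apex=11.110, x_land=73.709, impact vy=-14.764
  bounce: vy ← 0.66·14.764 = 9.744
Arc 3: start y=0.000, vy=9.744 → t=1.987, apex=4.839, x_land=94.429, impact vy=-9.744
  bounce: vy ← 0.66·9.744 = 6.431
Arc 4: start y=0.000, vy=6.431 → t=1.311, apex=2.108, x_land=108.104, impact vy=-6.431
  bounce: vy ← 0.66·6.431 = 4.245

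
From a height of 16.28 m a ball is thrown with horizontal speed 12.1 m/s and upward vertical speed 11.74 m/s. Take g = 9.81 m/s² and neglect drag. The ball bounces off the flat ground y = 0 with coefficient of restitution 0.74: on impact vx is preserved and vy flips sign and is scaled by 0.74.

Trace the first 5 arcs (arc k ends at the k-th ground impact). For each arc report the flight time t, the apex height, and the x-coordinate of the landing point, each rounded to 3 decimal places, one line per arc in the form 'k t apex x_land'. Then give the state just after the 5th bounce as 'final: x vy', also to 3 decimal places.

Arc 1: start y=16.280, vy=11.740 → t=3.376, apex=23.305, x_land=40.855, impact vy=-21.383
  bounce: vy ← 0.74·21.383 = 15.824
Arc 2: start y=0.000, vy=15.824 → t=3.226, apex=12.762, x_land=79.890, impact vy=-15.824
  bounce: vy ← 0.74·15.824 = 11.709
Arc 3: start y=0.000, vy=11.709 → t=2.387, apex=6.988, x_land=108.776, impact vy=-11.709
  bounce: vy ← 0.74·11.709 = 8.665
Arc 4: start y=0.000, vy=8.665 → t=1.767, apex=3.827, x_land=130.151, impact vy=-8.665
  bounce: vy ← 0.74·8.665 = 6.412
Arc 5: start y=0.000, vy=6.412 → t=1.307, apex=2.096, x_land=145.969, impact vy=-6.412
  bounce: vy ← 0.74·6.412 = 4.745

1 3.376 23.305 40.855
2 3.226 12.762 79.890
3 2.387 6.988 108.776
4 1.767 3.827 130.151
5 1.307 2.096 145.969
final: 145.969 4.745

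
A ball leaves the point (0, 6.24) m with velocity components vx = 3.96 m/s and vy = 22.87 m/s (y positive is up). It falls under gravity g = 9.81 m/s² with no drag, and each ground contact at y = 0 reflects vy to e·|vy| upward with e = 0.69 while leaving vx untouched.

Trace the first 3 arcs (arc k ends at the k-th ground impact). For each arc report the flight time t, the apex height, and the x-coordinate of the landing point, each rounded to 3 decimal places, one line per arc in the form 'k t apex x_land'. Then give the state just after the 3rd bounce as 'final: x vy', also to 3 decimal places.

Arc 1: start y=6.240, vy=22.870 → t=4.921, apex=32.898, x_land=19.488, impact vy=-25.406
  bounce: vy ← 0.69·25.406 = 17.530
Arc 2: start y=0.000, vy=17.530 → t=3.574, apex=15.663, x_land=33.640, impact vy=-17.530
  bounce: vy ← 0.69·17.530 = 12.096
Arc 3: start y=0.000, vy=12.096 → t=2.466, apex=7.457, x_land=43.406, impact vy=-12.096
  bounce: vy ← 0.69·12.096 = 8.346

1 4.921 32.898 19.488
2 3.574 15.663 33.640
3 2.466 7.457 43.406
final: 43.406 8.346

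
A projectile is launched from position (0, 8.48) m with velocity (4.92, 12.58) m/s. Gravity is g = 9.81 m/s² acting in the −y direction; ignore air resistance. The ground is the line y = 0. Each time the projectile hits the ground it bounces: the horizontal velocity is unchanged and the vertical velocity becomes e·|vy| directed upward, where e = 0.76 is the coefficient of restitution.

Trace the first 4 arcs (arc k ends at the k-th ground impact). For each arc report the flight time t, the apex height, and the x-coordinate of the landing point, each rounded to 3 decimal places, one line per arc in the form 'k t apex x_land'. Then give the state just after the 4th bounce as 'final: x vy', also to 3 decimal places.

1 3.119 16.546 15.346
2 2.792 9.557 29.081
3 2.122 5.520 39.520
4 1.612 3.188 47.453
final: 47.453 6.011

Arc 1: start y=8.480, vy=12.580 → t=3.119, apex=16.546, x_land=15.346, impact vy=-18.018
  bounce: vy ← 0.76·18.018 = 13.693
Arc 2: start y=0.000, vy=13.693 → t=2.792, apex=9.557, x_land=29.081, impact vy=-13.693
  bounce: vy ← 0.76·13.693 = 10.407
Arc 3: start y=0.000, vy=10.407 → t=2.122, apex=5.520, x_land=39.520, impact vy=-10.407
  bounce: vy ← 0.76·10.407 = 7.909
Arc 4: start y=0.000, vy=7.909 → t=1.612, apex=3.188, x_land=47.453, impact vy=-7.909
  bounce: vy ← 0.76·7.909 = 6.011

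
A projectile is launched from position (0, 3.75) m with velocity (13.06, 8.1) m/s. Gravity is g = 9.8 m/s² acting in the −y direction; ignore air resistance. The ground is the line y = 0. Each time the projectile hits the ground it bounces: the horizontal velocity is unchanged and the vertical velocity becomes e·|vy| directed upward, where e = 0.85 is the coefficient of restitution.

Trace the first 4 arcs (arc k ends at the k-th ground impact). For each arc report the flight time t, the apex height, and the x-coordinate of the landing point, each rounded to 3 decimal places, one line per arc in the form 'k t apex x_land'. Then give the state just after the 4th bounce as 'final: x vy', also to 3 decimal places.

1 2.030 7.097 26.512
2 2.046 5.128 53.233
3 1.739 3.705 75.945
4 1.478 2.677 95.251
final: 95.251 6.157

Arc 1: start y=3.750, vy=8.100 → t=2.030, apex=7.097, x_land=26.512, impact vy=-11.794
  bounce: vy ← 0.85·11.794 = 10.025
Arc 2: start y=0.000, vy=10.025 → t=2.046, apex=5.128, x_land=53.233, impact vy=-10.025
  bounce: vy ← 0.85·10.025 = 8.522
Arc 3: start y=0.000, vy=8.522 → t=1.739, apex=3.705, x_land=75.945, impact vy=-8.522
  bounce: vy ← 0.85·8.522 = 7.243
Arc 4: start y=0.000, vy=7.243 → t=1.478, apex=2.677, x_land=95.251, impact vy=-7.243
  bounce: vy ← 0.85·7.243 = 6.157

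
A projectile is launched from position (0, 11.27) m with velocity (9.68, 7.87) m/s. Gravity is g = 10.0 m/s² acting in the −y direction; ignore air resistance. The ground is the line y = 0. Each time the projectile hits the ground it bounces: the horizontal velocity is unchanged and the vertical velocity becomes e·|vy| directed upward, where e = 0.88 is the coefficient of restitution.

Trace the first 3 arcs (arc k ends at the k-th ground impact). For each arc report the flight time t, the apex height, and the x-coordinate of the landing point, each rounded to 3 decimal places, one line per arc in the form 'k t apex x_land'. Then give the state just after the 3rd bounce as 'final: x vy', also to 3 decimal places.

1 2.482 14.367 24.027
2 2.983 11.126 52.906
3 2.625 8.616 78.319
final: 78.319 11.552

Arc 1: start y=11.270, vy=7.870 → t=2.482, apex=14.367, x_land=24.027, impact vy=-16.951
  bounce: vy ← 0.88·16.951 = 14.917
Arc 2: start y=0.000, vy=14.917 → t=2.983, apex=11.126, x_land=52.906, impact vy=-14.917
  bounce: vy ← 0.88·14.917 = 13.127
Arc 3: start y=0.000, vy=13.127 → t=2.625, apex=8.616, x_land=78.319, impact vy=-13.127
  bounce: vy ← 0.88·13.127 = 11.552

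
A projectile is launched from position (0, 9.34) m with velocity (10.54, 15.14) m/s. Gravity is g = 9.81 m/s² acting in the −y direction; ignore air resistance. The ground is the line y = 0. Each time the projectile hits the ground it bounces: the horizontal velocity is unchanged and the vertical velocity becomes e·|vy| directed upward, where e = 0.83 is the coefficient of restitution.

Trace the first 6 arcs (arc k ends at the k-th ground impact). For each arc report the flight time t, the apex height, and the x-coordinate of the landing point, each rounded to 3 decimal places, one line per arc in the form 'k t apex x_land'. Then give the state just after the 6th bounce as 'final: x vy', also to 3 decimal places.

Arc 1: start y=9.340, vy=15.140 → t=3.614, apex=21.023, x_land=38.087, impact vy=-20.309
  bounce: vy ← 0.83·20.309 = 16.857
Arc 2: start y=0.000, vy=16.857 → t=3.437, apex=14.483, x_land=74.310, impact vy=-16.857
  bounce: vy ← 0.83·16.857 = 13.991
Arc 3: start y=0.000, vy=13.991 → t=2.852, apex=9.977, x_land=104.374, impact vy=-13.991
  bounce: vy ← 0.83·13.991 = 11.613
Arc 4: start y=0.000, vy=11.613 → t=2.368, apex=6.873, x_land=129.328, impact vy=-11.613
  bounce: vy ← 0.83·11.613 = 9.638
Arc 5: start y=0.000, vy=9.638 → t=1.965, apex=4.735, x_land=150.039, impact vy=-9.638
  bounce: vy ← 0.83·9.638 = 8.000
Arc 6: start y=0.000, vy=8.000 → t=1.631, apex=3.262, x_land=167.230, impact vy=-8.000
  bounce: vy ← 0.83·8.000 = 6.640

1 3.614 21.023 38.087
2 3.437 14.483 74.310
3 2.852 9.977 104.374
4 2.368 6.873 129.328
5 1.965 4.735 150.039
6 1.631 3.262 167.230
final: 167.230 6.640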